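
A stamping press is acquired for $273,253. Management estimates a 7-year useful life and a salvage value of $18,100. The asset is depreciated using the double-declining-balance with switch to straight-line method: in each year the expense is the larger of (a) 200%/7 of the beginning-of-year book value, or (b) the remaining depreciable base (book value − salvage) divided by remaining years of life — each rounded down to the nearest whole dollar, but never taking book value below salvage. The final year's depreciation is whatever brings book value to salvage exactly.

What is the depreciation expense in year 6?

$16,354

Depreciable base = $273,253 − $18,100 = $255,153.
Year 1: DB = ⌊$273,253 × 200%/7⌋ = $78,072; SL = ⌊$255,153/7⌋ = $36,450 → take DB $78,072. Book value $195,181.
Year 2: DB = ⌊$195,181 × 200%/7⌋ = $55,766; SL = ⌊$177,081/6⌋ = $29,513 → take DB $55,766. Book value $139,415.
Year 3: DB = ⌊$139,415 × 200%/7⌋ = $39,832; SL = ⌊$121,315/5⌋ = $24,263 → take DB $39,832. Book value $99,583.
Year 4: DB = ⌊$99,583 × 200%/7⌋ = $28,452; SL = ⌊$81,483/4⌋ = $20,370 → take DB $28,452. Book value $71,131.
Year 5: DB = ⌊$71,131 × 200%/7⌋ = $20,323; SL = ⌊$53,031/3⌋ = $17,677 → take DB $20,323. Book value $50,808.
Year 6: DB = ⌊$50,808 × 200%/7⌋ = $14,516; SL = ⌊$32,708/2⌋ = $16,354 → take SL $16,354. Book value $34,454.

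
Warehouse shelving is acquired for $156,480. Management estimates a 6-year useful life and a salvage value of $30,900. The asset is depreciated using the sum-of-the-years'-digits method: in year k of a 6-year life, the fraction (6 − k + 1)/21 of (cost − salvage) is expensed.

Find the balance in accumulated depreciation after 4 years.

$107,640

Depreciable base = $156,480 − $30,900 = $125,580.
Sum of the years' digits = 6+5+4+3+2+1 = 21.
Year 1: $125,580 × 6/21 = $35,880. Book value $120,600.
Year 2: $125,580 × 5/21 = $29,900. Book value $90,700.
Year 3: $125,580 × 4/21 = $23,920. Book value $66,780.
Year 4: $125,580 × 3/21 = $17,940. Book value $48,840.
Accumulated through year 4 = $156,480 − $48,840 = $107,640.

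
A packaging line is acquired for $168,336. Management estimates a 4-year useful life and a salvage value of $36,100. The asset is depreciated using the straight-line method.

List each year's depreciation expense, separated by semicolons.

Depreciable base = $168,336 − $36,100 = $132,236.
Annual expense = $132,236 / 4 = $33,059.
End of year 1: book value $135,277.
End of year 2: book value $102,218.
End of year 3: book value $69,159.
End of year 4: book value $36,100.

$33,059; $33,059; $33,059; $33,059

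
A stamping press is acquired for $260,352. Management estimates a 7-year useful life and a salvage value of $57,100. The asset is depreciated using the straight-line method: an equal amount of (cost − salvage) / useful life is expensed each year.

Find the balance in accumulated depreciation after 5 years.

$145,180

Depreciable base = $260,352 − $57,100 = $203,252.
Annual expense = $203,252 / 7 = $29,036.
End of year 1: book value $231,316.
End of year 2: book value $202,280.
End of year 3: book value $173,244.
End of year 4: book value $144,208.
End of year 5: book value $115,172.
Accumulated through year 5 = $260,352 − $115,172 = $145,180.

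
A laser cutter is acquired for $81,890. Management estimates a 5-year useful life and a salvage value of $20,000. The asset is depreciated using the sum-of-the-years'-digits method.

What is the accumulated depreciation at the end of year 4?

$57,764

Depreciable base = $81,890 − $20,000 = $61,890.
Sum of the years' digits = 5+4+3+2+1 = 15.
Year 1: $61,890 × 5/15 = $20,630. Book value $61,260.
Year 2: $61,890 × 4/15 = $16,504. Book value $44,756.
Year 3: $61,890 × 3/15 = $12,378. Book value $32,378.
Year 4: $61,890 × 2/15 = $8,252. Book value $24,126.
Accumulated through year 4 = $81,890 − $24,126 = $57,764.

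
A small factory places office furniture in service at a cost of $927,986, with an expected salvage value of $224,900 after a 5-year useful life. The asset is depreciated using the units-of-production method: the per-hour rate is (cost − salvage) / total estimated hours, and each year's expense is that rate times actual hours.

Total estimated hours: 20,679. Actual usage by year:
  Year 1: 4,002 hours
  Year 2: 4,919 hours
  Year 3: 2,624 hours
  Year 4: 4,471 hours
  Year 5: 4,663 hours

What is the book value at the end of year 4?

$383,442

Depreciable base = $927,986 − $224,900 = $703,086.
Rate = $703,086 / 20,679 hours = $34 per hour.
Year 1: 4,002 × $34 = $136,068. Book value $791,918.
Year 2: 4,919 × $34 = $167,246. Book value $624,672.
Year 3: 2,624 × $34 = $89,216. Book value $535,456.
Year 4: 4,471 × $34 = $152,014. Book value $383,442.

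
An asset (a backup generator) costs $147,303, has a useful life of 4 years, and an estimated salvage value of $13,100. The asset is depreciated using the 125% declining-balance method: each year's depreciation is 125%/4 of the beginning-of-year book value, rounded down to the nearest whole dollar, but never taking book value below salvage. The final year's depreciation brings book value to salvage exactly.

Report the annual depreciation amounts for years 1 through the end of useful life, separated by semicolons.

Depreciable base = $147,303 − $13,100 = $134,203.
Year 1: ⌊$147,303 × 125%/4⌋ = $46,032. Book value $101,271.
Year 2: ⌊$101,271 × 125%/4⌋ = $31,647. Book value $69,624.
Year 3: ⌊$69,624 × 125%/4⌋ = $21,757. Book value $47,867.
Year 4 (final): $47,867 − $13,100 = $34,767. Book value $13,100.

$46,032; $31,647; $21,757; $34,767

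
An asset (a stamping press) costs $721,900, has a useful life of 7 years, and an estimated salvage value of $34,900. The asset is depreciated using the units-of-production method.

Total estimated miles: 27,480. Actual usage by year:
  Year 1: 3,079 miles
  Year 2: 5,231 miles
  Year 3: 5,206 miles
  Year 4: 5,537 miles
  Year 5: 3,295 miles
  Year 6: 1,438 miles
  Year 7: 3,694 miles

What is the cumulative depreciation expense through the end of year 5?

Depreciable base = $721,900 − $34,900 = $687,000.
Rate = $687,000 / 27,480 miles = $25 per mile.
Year 1: 3,079 × $25 = $76,975. Book value $644,925.
Year 2: 5,231 × $25 = $130,775. Book value $514,150.
Year 3: 5,206 × $25 = $130,150. Book value $384,000.
Year 4: 5,537 × $25 = $138,425. Book value $245,575.
Year 5: 3,295 × $25 = $82,375. Book value $163,200.
Accumulated through year 5 = $721,900 − $163,200 = $558,700.

$558,700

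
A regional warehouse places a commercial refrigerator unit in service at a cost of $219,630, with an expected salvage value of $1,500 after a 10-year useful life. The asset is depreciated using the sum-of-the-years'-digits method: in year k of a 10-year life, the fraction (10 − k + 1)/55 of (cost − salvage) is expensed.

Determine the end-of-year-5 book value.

$60,990

Depreciable base = $219,630 − $1,500 = $218,130.
Sum of the years' digits = 10+9+8+7+6+5+4+3+2+1 = 55.
Year 1: $218,130 × 10/55 = $39,660. Book value $179,970.
Year 2: $218,130 × 9/55 = $35,694. Book value $144,276.
Year 3: $218,130 × 8/55 = $31,728. Book value $112,548.
Year 4: $218,130 × 7/55 = $27,762. Book value $84,786.
Year 5: $218,130 × 6/55 = $23,796. Book value $60,990.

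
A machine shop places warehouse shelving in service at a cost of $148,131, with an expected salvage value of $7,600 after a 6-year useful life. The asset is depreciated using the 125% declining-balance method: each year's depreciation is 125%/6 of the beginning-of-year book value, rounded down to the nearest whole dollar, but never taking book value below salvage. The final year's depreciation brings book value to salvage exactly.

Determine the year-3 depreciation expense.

$19,341

Depreciable base = $148,131 − $7,600 = $140,531.
Year 1: ⌊$148,131 × 125%/6⌋ = $30,860. Book value $117,271.
Year 2: ⌊$117,271 × 125%/6⌋ = $24,431. Book value $92,840.
Year 3: ⌊$92,840 × 125%/6⌋ = $19,341. Book value $73,499.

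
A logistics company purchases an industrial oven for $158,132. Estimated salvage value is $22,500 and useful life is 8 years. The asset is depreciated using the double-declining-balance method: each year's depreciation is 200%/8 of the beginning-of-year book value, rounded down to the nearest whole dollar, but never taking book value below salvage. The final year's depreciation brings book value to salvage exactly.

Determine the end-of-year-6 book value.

Depreciable base = $158,132 − $22,500 = $135,632.
Year 1: ⌊$158,132 × 200%/8⌋ = $39,533. Book value $118,599.
Year 2: ⌊$118,599 × 200%/8⌋ = $29,649. Book value $88,950.
Year 3: ⌊$88,950 × 200%/8⌋ = $22,237. Book value $66,713.
Year 4: ⌊$66,713 × 200%/8⌋ = $16,678. Book value $50,035.
Year 5: ⌊$50,035 × 200%/8⌋ = $12,508. Book value $37,527.
Year 6: ⌊$37,527 × 200%/8⌋ = $9,381. Book value $28,146.

$28,146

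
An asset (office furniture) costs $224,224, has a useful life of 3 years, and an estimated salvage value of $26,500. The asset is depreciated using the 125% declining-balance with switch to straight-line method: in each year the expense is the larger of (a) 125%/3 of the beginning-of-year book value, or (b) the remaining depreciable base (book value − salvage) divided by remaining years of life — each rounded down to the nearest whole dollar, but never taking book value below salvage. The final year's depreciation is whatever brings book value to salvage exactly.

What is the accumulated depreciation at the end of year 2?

Depreciable base = $224,224 − $26,500 = $197,724.
Year 1: DB = ⌊$224,224 × 125%/3⌋ = $93,426; SL = ⌊$197,724/3⌋ = $65,908 → take DB $93,426. Book value $130,798.
Year 2: DB = ⌊$130,798 × 125%/3⌋ = $54,499; SL = ⌊$104,298/2⌋ = $52,149 → take DB $54,499. Book value $76,299.
Accumulated through year 2 = $224,224 − $76,299 = $147,925.

$147,925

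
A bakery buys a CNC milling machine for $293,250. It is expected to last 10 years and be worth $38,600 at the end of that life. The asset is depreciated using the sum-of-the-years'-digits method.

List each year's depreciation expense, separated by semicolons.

$46,300; $41,670; $37,040; $32,410; $27,780; $23,150; $18,520; $13,890; $9,260; $4,630

Depreciable base = $293,250 − $38,600 = $254,650.
Sum of the years' digits = 10+9+8+7+6+5+4+3+2+1 = 55.
Year 1: $254,650 × 10/55 = $46,300. Book value $246,950.
Year 2: $254,650 × 9/55 = $41,670. Book value $205,280.
Year 3: $254,650 × 8/55 = $37,040. Book value $168,240.
Year 4: $254,650 × 7/55 = $32,410. Book value $135,830.
Year 5: $254,650 × 6/55 = $27,780. Book value $108,050.
Year 6: $254,650 × 5/55 = $23,150. Book value $84,900.
Year 7: $254,650 × 4/55 = $18,520. Book value $66,380.
Year 8: $254,650 × 3/55 = $13,890. Book value $52,490.
Year 9: $254,650 × 2/55 = $9,260. Book value $43,230.
Year 10: $254,650 × 1/55 = $4,630. Book value $38,600.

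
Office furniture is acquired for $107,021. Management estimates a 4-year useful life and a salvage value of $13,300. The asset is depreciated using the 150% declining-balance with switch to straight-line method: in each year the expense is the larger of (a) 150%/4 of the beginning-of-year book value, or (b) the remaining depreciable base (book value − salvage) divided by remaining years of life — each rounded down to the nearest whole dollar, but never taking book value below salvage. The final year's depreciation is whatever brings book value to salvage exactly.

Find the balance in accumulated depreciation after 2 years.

$65,215

Depreciable base = $107,021 − $13,300 = $93,721.
Year 1: DB = ⌊$107,021 × 150%/4⌋ = $40,132; SL = ⌊$93,721/4⌋ = $23,430 → take DB $40,132. Book value $66,889.
Year 2: DB = ⌊$66,889 × 150%/4⌋ = $25,083; SL = ⌊$53,589/3⌋ = $17,863 → take DB $25,083. Book value $41,806.
Accumulated through year 2 = $107,021 − $41,806 = $65,215.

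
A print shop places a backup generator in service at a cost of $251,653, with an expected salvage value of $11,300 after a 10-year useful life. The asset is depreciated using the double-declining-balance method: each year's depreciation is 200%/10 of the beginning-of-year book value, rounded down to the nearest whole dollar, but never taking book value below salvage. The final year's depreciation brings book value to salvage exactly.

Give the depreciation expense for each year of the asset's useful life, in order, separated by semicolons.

Depreciable base = $251,653 − $11,300 = $240,353.
Year 1: ⌊$251,653 × 200%/10⌋ = $50,330. Book value $201,323.
Year 2: ⌊$201,323 × 200%/10⌋ = $40,264. Book value $161,059.
Year 3: ⌊$161,059 × 200%/10⌋ = $32,211. Book value $128,848.
Year 4: ⌊$128,848 × 200%/10⌋ = $25,769. Book value $103,079.
Year 5: ⌊$103,079 × 200%/10⌋ = $20,615. Book value $82,464.
Year 6: ⌊$82,464 × 200%/10⌋ = $16,492. Book value $65,972.
Year 7: ⌊$65,972 × 200%/10⌋ = $13,194. Book value $52,778.
Year 8: ⌊$52,778 × 200%/10⌋ = $10,555. Book value $42,223.
Year 9: ⌊$42,223 × 200%/10⌋ = $8,444. Book value $33,779.
Year 10 (final): $33,779 − $11,300 = $22,479. Book value $11,300.

$50,330; $40,264; $32,211; $25,769; $20,615; $16,492; $13,194; $10,555; $8,444; $22,479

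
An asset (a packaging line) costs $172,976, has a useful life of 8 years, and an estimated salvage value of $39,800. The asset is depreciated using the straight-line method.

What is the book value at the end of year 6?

$73,094

Depreciable base = $172,976 − $39,800 = $133,176.
Annual expense = $133,176 / 8 = $16,647.
End of year 1: book value $156,329.
End of year 2: book value $139,682.
End of year 3: book value $123,035.
End of year 4: book value $106,388.
End of year 5: book value $89,741.
End of year 6: book value $73,094.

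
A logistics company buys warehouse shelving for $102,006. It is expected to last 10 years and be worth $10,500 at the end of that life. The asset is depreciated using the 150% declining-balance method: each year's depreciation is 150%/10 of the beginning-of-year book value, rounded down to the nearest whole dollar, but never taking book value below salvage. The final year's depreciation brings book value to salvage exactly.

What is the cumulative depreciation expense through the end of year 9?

$78,377

Depreciable base = $102,006 − $10,500 = $91,506.
Year 1: ⌊$102,006 × 150%/10⌋ = $15,300. Book value $86,706.
Year 2: ⌊$86,706 × 150%/10⌋ = $13,005. Book value $73,701.
Year 3: ⌊$73,701 × 150%/10⌋ = $11,055. Book value $62,646.
Year 4: ⌊$62,646 × 150%/10⌋ = $9,396. Book value $53,250.
Year 5: ⌊$53,250 × 150%/10⌋ = $7,987. Book value $45,263.
Year 6: ⌊$45,263 × 150%/10⌋ = $6,789. Book value $38,474.
Year 7: ⌊$38,474 × 150%/10⌋ = $5,771. Book value $32,703.
Year 8: ⌊$32,703 × 150%/10⌋ = $4,905. Book value $27,798.
Year 9: ⌊$27,798 × 150%/10⌋ = $4,169. Book value $23,629.
Accumulated through year 9 = $102,006 − $23,629 = $78,377.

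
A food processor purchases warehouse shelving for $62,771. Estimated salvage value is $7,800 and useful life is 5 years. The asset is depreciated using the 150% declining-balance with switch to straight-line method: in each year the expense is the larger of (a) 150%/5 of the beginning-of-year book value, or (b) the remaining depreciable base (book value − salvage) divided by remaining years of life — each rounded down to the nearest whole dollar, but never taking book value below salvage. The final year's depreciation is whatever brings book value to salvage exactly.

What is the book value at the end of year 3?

$21,531

Depreciable base = $62,771 − $7,800 = $54,971.
Year 1: DB = ⌊$62,771 × 150%/5⌋ = $18,831; SL = ⌊$54,971/5⌋ = $10,994 → take DB $18,831. Book value $43,940.
Year 2: DB = ⌊$43,940 × 150%/5⌋ = $13,182; SL = ⌊$36,140/4⌋ = $9,035 → take DB $13,182. Book value $30,758.
Year 3: DB = ⌊$30,758 × 150%/5⌋ = $9,227; SL = ⌊$22,958/3⌋ = $7,652 → take DB $9,227. Book value $21,531.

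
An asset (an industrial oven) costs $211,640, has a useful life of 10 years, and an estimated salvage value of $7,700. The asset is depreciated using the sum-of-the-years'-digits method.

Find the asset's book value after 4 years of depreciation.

$85,568

Depreciable base = $211,640 − $7,700 = $203,940.
Sum of the years' digits = 10+9+8+7+6+5+4+3+2+1 = 55.
Year 1: $203,940 × 10/55 = $37,080. Book value $174,560.
Year 2: $203,940 × 9/55 = $33,372. Book value $141,188.
Year 3: $203,940 × 8/55 = $29,664. Book value $111,524.
Year 4: $203,940 × 7/55 = $25,956. Book value $85,568.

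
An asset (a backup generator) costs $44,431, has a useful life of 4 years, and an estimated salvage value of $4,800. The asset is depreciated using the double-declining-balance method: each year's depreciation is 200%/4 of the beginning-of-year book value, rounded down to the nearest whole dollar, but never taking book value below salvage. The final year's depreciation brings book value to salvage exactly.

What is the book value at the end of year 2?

Depreciable base = $44,431 − $4,800 = $39,631.
Year 1: ⌊$44,431 × 200%/4⌋ = $22,215. Book value $22,216.
Year 2: ⌊$22,216 × 200%/4⌋ = $11,108. Book value $11,108.

$11,108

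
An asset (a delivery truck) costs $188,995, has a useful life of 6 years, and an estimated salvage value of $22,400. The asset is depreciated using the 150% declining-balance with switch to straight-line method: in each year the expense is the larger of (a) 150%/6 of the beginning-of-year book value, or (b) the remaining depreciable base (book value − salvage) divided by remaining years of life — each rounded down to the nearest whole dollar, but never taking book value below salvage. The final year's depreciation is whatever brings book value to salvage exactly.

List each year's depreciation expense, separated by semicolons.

Depreciable base = $188,995 − $22,400 = $166,595.
Year 1: DB = ⌊$188,995 × 150%/6⌋ = $47,248; SL = ⌊$166,595/6⌋ = $27,765 → take DB $47,248. Book value $141,747.
Year 2: DB = ⌊$141,747 × 150%/6⌋ = $35,436; SL = ⌊$119,347/5⌋ = $23,869 → take DB $35,436. Book value $106,311.
Year 3: DB = ⌊$106,311 × 150%/6⌋ = $26,577; SL = ⌊$83,911/4⌋ = $20,977 → take DB $26,577. Book value $79,734.
Year 4: DB = ⌊$79,734 × 150%/6⌋ = $19,933; SL = ⌊$57,334/3⌋ = $19,111 → take DB $19,933. Book value $59,801.
Year 5: DB = ⌊$59,801 × 150%/6⌋ = $14,950; SL = ⌊$37,401/2⌋ = $18,700 → take SL $18,700. Book value $41,101.
Year 6 (final): $41,101 − $22,400 = $18,701. Book value $22,400.

$47,248; $35,436; $26,577; $19,933; $18,700; $18,701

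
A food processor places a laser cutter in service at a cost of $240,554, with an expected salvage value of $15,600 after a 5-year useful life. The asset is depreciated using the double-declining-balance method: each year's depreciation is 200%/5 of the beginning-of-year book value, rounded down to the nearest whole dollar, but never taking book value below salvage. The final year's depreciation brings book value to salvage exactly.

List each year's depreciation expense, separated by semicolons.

$96,221; $57,733; $34,640; $20,784; $15,576

Depreciable base = $240,554 − $15,600 = $224,954.
Year 1: ⌊$240,554 × 200%/5⌋ = $96,221. Book value $144,333.
Year 2: ⌊$144,333 × 200%/5⌋ = $57,733. Book value $86,600.
Year 3: ⌊$86,600 × 200%/5⌋ = $34,640. Book value $51,960.
Year 4: ⌊$51,960 × 200%/5⌋ = $20,784. Book value $31,176.
Year 5 (final): $31,176 − $15,600 = $15,576. Book value $15,600.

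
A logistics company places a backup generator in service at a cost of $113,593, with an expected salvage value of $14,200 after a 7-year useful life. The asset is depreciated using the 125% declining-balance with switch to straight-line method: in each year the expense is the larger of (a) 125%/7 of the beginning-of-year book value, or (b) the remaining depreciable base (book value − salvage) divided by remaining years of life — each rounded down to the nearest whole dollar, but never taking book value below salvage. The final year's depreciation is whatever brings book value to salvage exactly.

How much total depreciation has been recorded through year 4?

Depreciable base = $113,593 − $14,200 = $99,393.
Year 1: DB = ⌊$113,593 × 125%/7⌋ = $20,284; SL = ⌊$99,393/7⌋ = $14,199 → take DB $20,284. Book value $93,309.
Year 2: DB = ⌊$93,309 × 125%/7⌋ = $16,662; SL = ⌊$79,109/6⌋ = $13,184 → take DB $16,662. Book value $76,647.
Year 3: DB = ⌊$76,647 × 125%/7⌋ = $13,686; SL = ⌊$62,447/5⌋ = $12,489 → take DB $13,686. Book value $62,961.
Year 4: DB = ⌊$62,961 × 125%/7⌋ = $11,243; SL = ⌊$48,761/4⌋ = $12,190 → take SL $12,190. Book value $50,771.
Accumulated through year 4 = $113,593 − $50,771 = $62,822.

$62,822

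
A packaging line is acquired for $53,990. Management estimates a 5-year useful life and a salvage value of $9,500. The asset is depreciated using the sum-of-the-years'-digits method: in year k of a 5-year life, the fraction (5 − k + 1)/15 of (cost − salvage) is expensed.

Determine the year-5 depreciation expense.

$2,966

Depreciable base = $53,990 − $9,500 = $44,490.
Sum of the years' digits = 5+4+3+2+1 = 15.
Year 1: $44,490 × 5/15 = $14,830. Book value $39,160.
Year 2: $44,490 × 4/15 = $11,864. Book value $27,296.
Year 3: $44,490 × 3/15 = $8,898. Book value $18,398.
Year 4: $44,490 × 2/15 = $5,932. Book value $12,466.
Year 5: $44,490 × 1/15 = $2,966. Book value $9,500.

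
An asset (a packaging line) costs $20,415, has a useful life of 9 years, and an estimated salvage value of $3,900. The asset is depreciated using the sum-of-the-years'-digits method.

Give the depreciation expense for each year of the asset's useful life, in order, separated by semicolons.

Depreciable base = $20,415 − $3,900 = $16,515.
Sum of the years' digits = 9+8+7+6+5+4+3+2+1 = 45.
Year 1: $16,515 × 9/45 = $3,303. Book value $17,112.
Year 2: $16,515 × 8/45 = $2,936. Book value $14,176.
Year 3: $16,515 × 7/45 = $2,569. Book value $11,607.
Year 4: $16,515 × 6/45 = $2,202. Book value $9,405.
Year 5: $16,515 × 5/45 = $1,835. Book value $7,570.
Year 6: $16,515 × 4/45 = $1,468. Book value $6,102.
Year 7: $16,515 × 3/45 = $1,101. Book value $5,001.
Year 8: $16,515 × 2/45 = $734. Book value $4,267.
Year 9: $16,515 × 1/45 = $367. Book value $3,900.

$3,303; $2,936; $2,569; $2,202; $1,835; $1,468; $1,101; $734; $367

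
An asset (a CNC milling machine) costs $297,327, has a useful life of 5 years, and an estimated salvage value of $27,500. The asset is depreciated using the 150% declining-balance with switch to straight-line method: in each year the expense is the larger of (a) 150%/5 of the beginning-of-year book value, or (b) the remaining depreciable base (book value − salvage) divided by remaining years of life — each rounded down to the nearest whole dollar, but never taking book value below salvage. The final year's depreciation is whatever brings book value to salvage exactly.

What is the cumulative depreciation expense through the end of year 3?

$195,343

Depreciable base = $297,327 − $27,500 = $269,827.
Year 1: DB = ⌊$297,327 × 150%/5⌋ = $89,198; SL = ⌊$269,827/5⌋ = $53,965 → take DB $89,198. Book value $208,129.
Year 2: DB = ⌊$208,129 × 150%/5⌋ = $62,438; SL = ⌊$180,629/4⌋ = $45,157 → take DB $62,438. Book value $145,691.
Year 3: DB = ⌊$145,691 × 150%/5⌋ = $43,707; SL = ⌊$118,191/3⌋ = $39,397 → take DB $43,707. Book value $101,984.
Accumulated through year 3 = $297,327 − $101,984 = $195,343.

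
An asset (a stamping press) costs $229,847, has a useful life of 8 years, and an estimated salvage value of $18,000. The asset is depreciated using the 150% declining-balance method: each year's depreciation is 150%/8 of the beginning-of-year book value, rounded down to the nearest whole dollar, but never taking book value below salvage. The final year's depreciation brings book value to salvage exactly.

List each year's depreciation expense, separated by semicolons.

$43,096; $35,015; $28,450; $23,116; $18,781; $15,260; $12,399; $35,730

Depreciable base = $229,847 − $18,000 = $211,847.
Year 1: ⌊$229,847 × 150%/8⌋ = $43,096. Book value $186,751.
Year 2: ⌊$186,751 × 150%/8⌋ = $35,015. Book value $151,736.
Year 3: ⌊$151,736 × 150%/8⌋ = $28,450. Book value $123,286.
Year 4: ⌊$123,286 × 150%/8⌋ = $23,116. Book value $100,170.
Year 5: ⌊$100,170 × 150%/8⌋ = $18,781. Book value $81,389.
Year 6: ⌊$81,389 × 150%/8⌋ = $15,260. Book value $66,129.
Year 7: ⌊$66,129 × 150%/8⌋ = $12,399. Book value $53,730.
Year 8 (final): $53,730 − $18,000 = $35,730. Book value $18,000.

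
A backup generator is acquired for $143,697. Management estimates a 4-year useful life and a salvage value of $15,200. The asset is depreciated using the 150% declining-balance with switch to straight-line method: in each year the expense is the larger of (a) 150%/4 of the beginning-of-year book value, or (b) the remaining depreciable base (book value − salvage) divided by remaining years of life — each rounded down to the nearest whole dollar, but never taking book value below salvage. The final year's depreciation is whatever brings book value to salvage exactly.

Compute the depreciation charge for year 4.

Depreciable base = $143,697 − $15,200 = $128,497.
Year 1: DB = ⌊$143,697 × 150%/4⌋ = $53,886; SL = ⌊$128,497/4⌋ = $32,124 → take DB $53,886. Book value $89,811.
Year 2: DB = ⌊$89,811 × 150%/4⌋ = $33,679; SL = ⌊$74,611/3⌋ = $24,870 → take DB $33,679. Book value $56,132.
Year 3: DB = ⌊$56,132 × 150%/4⌋ = $21,049; SL = ⌊$40,932/2⌋ = $20,466 → take DB $21,049. Book value $35,083.
Year 4 (final): $35,083 − $15,200 = $19,883. Book value $15,200.

$19,883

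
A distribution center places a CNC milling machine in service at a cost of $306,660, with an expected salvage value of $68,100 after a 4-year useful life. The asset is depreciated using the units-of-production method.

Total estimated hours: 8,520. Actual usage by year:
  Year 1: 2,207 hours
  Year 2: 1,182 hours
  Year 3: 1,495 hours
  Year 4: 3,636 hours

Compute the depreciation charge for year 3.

Depreciable base = $306,660 − $68,100 = $238,560.
Rate = $238,560 / 8,520 hours = $28 per hour.
Year 1: 2,207 × $28 = $61,796. Book value $244,864.
Year 2: 1,182 × $28 = $33,096. Book value $211,768.
Year 3: 1,495 × $28 = $41,860. Book value $169,908.

$41,860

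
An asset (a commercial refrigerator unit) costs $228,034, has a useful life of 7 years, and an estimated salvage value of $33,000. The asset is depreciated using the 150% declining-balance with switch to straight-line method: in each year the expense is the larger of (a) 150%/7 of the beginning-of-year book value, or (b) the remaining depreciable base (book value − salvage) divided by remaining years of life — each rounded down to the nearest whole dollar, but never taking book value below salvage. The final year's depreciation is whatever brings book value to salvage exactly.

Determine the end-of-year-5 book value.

Depreciable base = $228,034 − $33,000 = $195,034.
Year 1: DB = ⌊$228,034 × 150%/7⌋ = $48,864; SL = ⌊$195,034/7⌋ = $27,862 → take DB $48,864. Book value $179,170.
Year 2: DB = ⌊$179,170 × 150%/7⌋ = $38,393; SL = ⌊$146,170/6⌋ = $24,361 → take DB $38,393. Book value $140,777.
Year 3: DB = ⌊$140,777 × 150%/7⌋ = $30,166; SL = ⌊$107,777/5⌋ = $21,555 → take DB $30,166. Book value $110,611.
Year 4: DB = ⌊$110,611 × 150%/7⌋ = $23,702; SL = ⌊$77,611/4⌋ = $19,402 → take DB $23,702. Book value $86,909.
Year 5: DB = ⌊$86,909 × 150%/7⌋ = $18,623; SL = ⌊$53,909/3⌋ = $17,969 → take DB $18,623. Book value $68,286.

$68,286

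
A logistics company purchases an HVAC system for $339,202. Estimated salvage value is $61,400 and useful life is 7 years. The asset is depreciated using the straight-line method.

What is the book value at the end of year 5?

$140,772

Depreciable base = $339,202 − $61,400 = $277,802.
Annual expense = $277,802 / 7 = $39,686.
End of year 1: book value $299,516.
End of year 2: book value $259,830.
End of year 3: book value $220,144.
End of year 4: book value $180,458.
End of year 5: book value $140,772.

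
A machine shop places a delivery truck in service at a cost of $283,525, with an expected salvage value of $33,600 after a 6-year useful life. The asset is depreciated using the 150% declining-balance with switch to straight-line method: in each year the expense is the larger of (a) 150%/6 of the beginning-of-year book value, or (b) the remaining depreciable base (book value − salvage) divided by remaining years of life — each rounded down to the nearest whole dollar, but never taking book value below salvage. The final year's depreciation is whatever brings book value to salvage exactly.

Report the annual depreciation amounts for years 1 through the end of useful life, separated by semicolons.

$70,881; $53,161; $39,870; $29,903; $28,055; $28,055

Depreciable base = $283,525 − $33,600 = $249,925.
Year 1: DB = ⌊$283,525 × 150%/6⌋ = $70,881; SL = ⌊$249,925/6⌋ = $41,654 → take DB $70,881. Book value $212,644.
Year 2: DB = ⌊$212,644 × 150%/6⌋ = $53,161; SL = ⌊$179,044/5⌋ = $35,808 → take DB $53,161. Book value $159,483.
Year 3: DB = ⌊$159,483 × 150%/6⌋ = $39,870; SL = ⌊$125,883/4⌋ = $31,470 → take DB $39,870. Book value $119,613.
Year 4: DB = ⌊$119,613 × 150%/6⌋ = $29,903; SL = ⌊$86,013/3⌋ = $28,671 → take DB $29,903. Book value $89,710.
Year 5: DB = ⌊$89,710 × 150%/6⌋ = $22,427; SL = ⌊$56,110/2⌋ = $28,055 → take SL $28,055. Book value $61,655.
Year 6 (final): $61,655 − $33,600 = $28,055. Book value $33,600.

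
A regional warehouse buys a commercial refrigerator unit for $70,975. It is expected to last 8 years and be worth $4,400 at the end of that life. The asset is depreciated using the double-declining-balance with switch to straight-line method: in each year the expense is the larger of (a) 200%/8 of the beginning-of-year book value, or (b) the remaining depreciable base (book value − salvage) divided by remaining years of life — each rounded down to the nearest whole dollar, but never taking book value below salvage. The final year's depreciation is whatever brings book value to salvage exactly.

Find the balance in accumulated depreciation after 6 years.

$58,342

Depreciable base = $70,975 − $4,400 = $66,575.
Year 1: DB = ⌊$70,975 × 200%/8⌋ = $17,743; SL = ⌊$66,575/8⌋ = $8,321 → take DB $17,743. Book value $53,232.
Year 2: DB = ⌊$53,232 × 200%/8⌋ = $13,308; SL = ⌊$48,832/7⌋ = $6,976 → take DB $13,308. Book value $39,924.
Year 3: DB = ⌊$39,924 × 200%/8⌋ = $9,981; SL = ⌊$35,524/6⌋ = $5,920 → take DB $9,981. Book value $29,943.
Year 4: DB = ⌊$29,943 × 200%/8⌋ = $7,485; SL = ⌊$25,543/5⌋ = $5,108 → take DB $7,485. Book value $22,458.
Year 5: DB = ⌊$22,458 × 200%/8⌋ = $5,614; SL = ⌊$18,058/4⌋ = $4,514 → take DB $5,614. Book value $16,844.
Year 6: DB = ⌊$16,844 × 200%/8⌋ = $4,211; SL = ⌊$12,444/3⌋ = $4,148 → take DB $4,211. Book value $12,633.
Accumulated through year 6 = $70,975 − $12,633 = $58,342.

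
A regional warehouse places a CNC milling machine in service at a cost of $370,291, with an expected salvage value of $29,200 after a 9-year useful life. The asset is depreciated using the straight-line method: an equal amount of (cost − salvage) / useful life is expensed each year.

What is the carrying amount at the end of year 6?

Depreciable base = $370,291 − $29,200 = $341,091.
Annual expense = $341,091 / 9 = $37,899.
End of year 1: book value $332,392.
End of year 2: book value $294,493.
End of year 3: book value $256,594.
End of year 4: book value $218,695.
End of year 5: book value $180,796.
End of year 6: book value $142,897.

$142,897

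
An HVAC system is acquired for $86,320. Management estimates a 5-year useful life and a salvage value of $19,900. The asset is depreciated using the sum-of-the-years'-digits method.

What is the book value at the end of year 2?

Depreciable base = $86,320 − $19,900 = $66,420.
Sum of the years' digits = 5+4+3+2+1 = 15.
Year 1: $66,420 × 5/15 = $22,140. Book value $64,180.
Year 2: $66,420 × 4/15 = $17,712. Book value $46,468.

$46,468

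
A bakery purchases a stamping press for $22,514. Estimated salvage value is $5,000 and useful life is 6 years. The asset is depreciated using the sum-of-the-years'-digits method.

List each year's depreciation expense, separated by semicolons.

Depreciable base = $22,514 − $5,000 = $17,514.
Sum of the years' digits = 6+5+4+3+2+1 = 21.
Year 1: $17,514 × 6/21 = $5,004. Book value $17,510.
Year 2: $17,514 × 5/21 = $4,170. Book value $13,340.
Year 3: $17,514 × 4/21 = $3,336. Book value $10,004.
Year 4: $17,514 × 3/21 = $2,502. Book value $7,502.
Year 5: $17,514 × 2/21 = $1,668. Book value $5,834.
Year 6: $17,514 × 1/21 = $834. Book value $5,000.

$5,004; $4,170; $3,336; $2,502; $1,668; $834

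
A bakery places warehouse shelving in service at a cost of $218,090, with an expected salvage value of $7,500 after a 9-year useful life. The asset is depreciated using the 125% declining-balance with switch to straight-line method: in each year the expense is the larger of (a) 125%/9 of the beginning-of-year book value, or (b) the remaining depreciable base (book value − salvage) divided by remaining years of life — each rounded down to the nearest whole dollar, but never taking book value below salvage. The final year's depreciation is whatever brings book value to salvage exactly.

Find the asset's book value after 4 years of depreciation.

$117,298

Depreciable base = $218,090 − $7,500 = $210,590.
Year 1: DB = ⌊$218,090 × 125%/9⌋ = $30,290; SL = ⌊$210,590/9⌋ = $23,398 → take DB $30,290. Book value $187,800.
Year 2: DB = ⌊$187,800 × 125%/9⌋ = $26,083; SL = ⌊$180,300/8⌋ = $22,537 → take DB $26,083. Book value $161,717.
Year 3: DB = ⌊$161,717 × 125%/9⌋ = $22,460; SL = ⌊$154,217/7⌋ = $22,031 → take DB $22,460. Book value $139,257.
Year 4: DB = ⌊$139,257 × 125%/9⌋ = $19,341; SL = ⌊$131,757/6⌋ = $21,959 → take SL $21,959. Book value $117,298.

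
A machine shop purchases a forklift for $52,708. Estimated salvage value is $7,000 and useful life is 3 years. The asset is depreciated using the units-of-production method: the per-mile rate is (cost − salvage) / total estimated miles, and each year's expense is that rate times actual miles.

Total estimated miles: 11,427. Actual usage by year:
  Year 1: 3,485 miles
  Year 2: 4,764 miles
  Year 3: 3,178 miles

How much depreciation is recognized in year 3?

$12,712

Depreciable base = $52,708 − $7,000 = $45,708.
Rate = $45,708 / 11,427 miles = $4 per mile.
Year 1: 3,485 × $4 = $13,940. Book value $38,768.
Year 2: 4,764 × $4 = $19,056. Book value $19,712.
Year 3: 3,178 × $4 = $12,712. Book value $7,000.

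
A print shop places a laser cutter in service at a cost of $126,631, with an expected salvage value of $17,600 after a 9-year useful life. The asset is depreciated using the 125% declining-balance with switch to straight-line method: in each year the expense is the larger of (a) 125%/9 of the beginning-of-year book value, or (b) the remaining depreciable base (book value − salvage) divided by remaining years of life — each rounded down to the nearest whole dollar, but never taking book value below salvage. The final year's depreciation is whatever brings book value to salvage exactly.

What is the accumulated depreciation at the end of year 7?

Depreciable base = $126,631 − $17,600 = $109,031.
Year 1: DB = ⌊$126,631 × 125%/9⌋ = $17,587; SL = ⌊$109,031/9⌋ = $12,114 → take DB $17,587. Book value $109,044.
Year 2: DB = ⌊$109,044 × 125%/9⌋ = $15,145; SL = ⌊$91,444/8⌋ = $11,430 → take DB $15,145. Book value $93,899.
Year 3: DB = ⌊$93,899 × 125%/9⌋ = $13,041; SL = ⌊$76,299/7⌋ = $10,899 → take DB $13,041. Book value $80,858.
Year 4: DB = ⌊$80,858 × 125%/9⌋ = $11,230; SL = ⌊$63,258/6⌋ = $10,543 → take DB $11,230. Book value $69,628.
Year 5: DB = ⌊$69,628 × 125%/9⌋ = $9,670; SL = ⌊$52,028/5⌋ = $10,405 → take SL $10,405. Book value $59,223.
Year 6: DB = ⌊$59,223 × 125%/9⌋ = $8,225; SL = ⌊$41,623/4⌋ = $10,405 → take SL $10,405. Book value $48,818.
Year 7: DB = ⌊$48,818 × 125%/9⌋ = $6,780; SL = ⌊$31,218/3⌋ = $10,406 → take SL $10,406. Book value $38,412.
Accumulated through year 7 = $126,631 − $38,412 = $88,219.

$88,219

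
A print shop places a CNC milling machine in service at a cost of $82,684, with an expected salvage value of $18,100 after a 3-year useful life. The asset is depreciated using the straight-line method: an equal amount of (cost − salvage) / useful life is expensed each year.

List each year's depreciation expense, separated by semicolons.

$21,528; $21,528; $21,528

Depreciable base = $82,684 − $18,100 = $64,584.
Annual expense = $64,584 / 3 = $21,528.
End of year 1: book value $61,156.
End of year 2: book value $39,628.
End of year 3: book value $18,100.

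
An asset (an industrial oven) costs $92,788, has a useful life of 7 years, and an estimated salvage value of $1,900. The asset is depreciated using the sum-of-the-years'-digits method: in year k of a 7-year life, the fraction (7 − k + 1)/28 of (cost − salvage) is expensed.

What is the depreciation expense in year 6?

$6,492

Depreciable base = $92,788 − $1,900 = $90,888.
Sum of the years' digits = 7+6+5+4+3+2+1 = 28.
Year 1: $90,888 × 7/28 = $22,722. Book value $70,066.
Year 2: $90,888 × 6/28 = $19,476. Book value $50,590.
Year 3: $90,888 × 5/28 = $16,230. Book value $34,360.
Year 4: $90,888 × 4/28 = $12,984. Book value $21,376.
Year 5: $90,888 × 3/28 = $9,738. Book value $11,638.
Year 6: $90,888 × 2/28 = $6,492. Book value $5,146.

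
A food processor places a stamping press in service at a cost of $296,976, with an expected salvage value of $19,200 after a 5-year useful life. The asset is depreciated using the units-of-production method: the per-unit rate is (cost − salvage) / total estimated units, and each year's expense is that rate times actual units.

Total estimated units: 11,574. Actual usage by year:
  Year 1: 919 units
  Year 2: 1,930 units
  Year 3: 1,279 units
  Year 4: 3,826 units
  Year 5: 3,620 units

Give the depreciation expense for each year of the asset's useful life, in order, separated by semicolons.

Depreciable base = $296,976 − $19,200 = $277,776.
Rate = $277,776 / 11,574 units = $24 per unit.
Year 1: 919 × $24 = $22,056. Book value $274,920.
Year 2: 1,930 × $24 = $46,320. Book value $228,600.
Year 3: 1,279 × $24 = $30,696. Book value $197,904.
Year 4: 3,826 × $24 = $91,824. Book value $106,080.
Year 5: 3,620 × $24 = $86,880. Book value $19,200.

$22,056; $46,320; $30,696; $91,824; $86,880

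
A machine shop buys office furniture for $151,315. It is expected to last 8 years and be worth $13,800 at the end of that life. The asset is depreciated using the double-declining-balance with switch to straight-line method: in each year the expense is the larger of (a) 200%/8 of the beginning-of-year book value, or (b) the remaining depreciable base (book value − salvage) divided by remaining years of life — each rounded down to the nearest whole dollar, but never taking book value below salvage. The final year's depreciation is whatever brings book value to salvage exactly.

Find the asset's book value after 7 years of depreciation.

Depreciable base = $151,315 − $13,800 = $137,515.
Year 1: DB = ⌊$151,315 × 200%/8⌋ = $37,828; SL = ⌊$137,515/8⌋ = $17,189 → take DB $37,828. Book value $113,487.
Year 2: DB = ⌊$113,487 × 200%/8⌋ = $28,371; SL = ⌊$99,687/7⌋ = $14,241 → take DB $28,371. Book value $85,116.
Year 3: DB = ⌊$85,116 × 200%/8⌋ = $21,279; SL = ⌊$71,316/6⌋ = $11,886 → take DB $21,279. Book value $63,837.
Year 4: DB = ⌊$63,837 × 200%/8⌋ = $15,959; SL = ⌊$50,037/5⌋ = $10,007 → take DB $15,959. Book value $47,878.
Year 5: DB = ⌊$47,878 × 200%/8⌋ = $11,969; SL = ⌊$34,078/4⌋ = $8,519 → take DB $11,969. Book value $35,909.
Year 6: DB = ⌊$35,909 × 200%/8⌋ = $8,977; SL = ⌊$22,109/3⌋ = $7,369 → take DB $8,977. Book value $26,932.
Year 7: DB = ⌊$26,932 × 200%/8⌋ = $6,733; SL = ⌊$13,132/2⌋ = $6,566 → take DB $6,733. Book value $20,199.

$20,199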